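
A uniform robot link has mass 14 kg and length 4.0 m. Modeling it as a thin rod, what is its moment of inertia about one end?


I = (1/3) * m * L^2
= (1/3) * 14 * 4.0^2
= 0.333333 * 14 * 16.0
= 74.6667 kg*m^2


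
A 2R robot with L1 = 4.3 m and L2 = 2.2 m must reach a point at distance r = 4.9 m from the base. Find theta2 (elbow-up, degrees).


cos(theta2) = (r^2 - L1^2 - L2^2) / (2*L1*L2)
cos(theta2) = (24.01 - 18.49 - 4.84) / 18.92
cos(theta2) = 0.035941
theta2 = 87.9403 degrees


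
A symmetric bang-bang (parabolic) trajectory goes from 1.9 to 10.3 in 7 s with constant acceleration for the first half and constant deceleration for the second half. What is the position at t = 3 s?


Symmetric rest-to-rest: each phase covers (pf-p0)/2 in time T/2. 0.5*a*(T/2)^2 = (pf-p0)/2 => a = 4*(pf-p0)/T^2
a = 4*(10.3-1.9)/7^2 = 0.6857
t = 3 is in the acceleration phase (t <= T/2).
p = p0 + 0.5*a*t^2 = 1.9 + 0.5*0.6857*3^2
= 4.9857


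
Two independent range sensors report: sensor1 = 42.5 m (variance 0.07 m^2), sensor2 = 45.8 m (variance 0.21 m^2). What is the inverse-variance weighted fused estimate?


w1 = (1/var1) / (1/var1 + 1/var2)
   = 14.2857 / (14.2857 + 4.7619) = 0.75
w2 = 1 - w1 = 0.25
fused = w1*s1 + w2*s2 = 31.875 + 11.45
= 43.325 m


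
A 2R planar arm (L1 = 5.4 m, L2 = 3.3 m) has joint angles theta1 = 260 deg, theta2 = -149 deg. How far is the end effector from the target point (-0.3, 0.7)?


End effector via forward kinematics:
x = L1*cos(t1) + L2*cos(t1+t2) = -2.1203
y = L1*sin(t1) + L2*sin(t1+t2) = -2.2371
Distance to target:
d = sqrt((-0.3 - -2.1203)^2 + (0.7 - -2.2371)^2)
= sqrt(3.3135 + 8.6268)
= 3.4555 m


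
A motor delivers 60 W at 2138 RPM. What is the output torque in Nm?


omega = 2138 * 2*pi/60 = 223.8908 rad/s
tau = P / omega = 60 / 223.8908
= 0.268 Nm


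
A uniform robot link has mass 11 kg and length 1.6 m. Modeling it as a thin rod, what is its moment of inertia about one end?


I = (1/3) * m * L^2
= (1/3) * 11 * 1.6^2
= 0.333333 * 11 * 2.56
= 9.3867 kg*m^2


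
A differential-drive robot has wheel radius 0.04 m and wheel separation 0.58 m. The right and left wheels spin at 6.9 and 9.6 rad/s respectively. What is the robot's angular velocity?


vR = r*wR = 0.04*6.9 = 0.276 m/s
vL = r*wL = 0.04*9.6 = 0.384 m/s
v = (vR+vL)/2 = 0.33 m/s
omega = (vR-vL)/L = -0.1862 rad/s
angular velocity = -0.1862 rad/s


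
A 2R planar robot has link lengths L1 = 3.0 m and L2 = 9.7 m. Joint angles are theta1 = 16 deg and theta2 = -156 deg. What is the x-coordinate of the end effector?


Convert angles to radians: theta1 = 0.2793, theta2 = -2.7227
x = L1*cos(theta1) + L2*cos(theta1+theta2)
x = 2.8838 + -7.4306
x = -4.5468


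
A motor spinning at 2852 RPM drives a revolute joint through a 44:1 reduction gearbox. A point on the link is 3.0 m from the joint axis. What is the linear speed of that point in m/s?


omega_motor = 2852 * 2*pi/60 = 298.6607 rad/s
omega_joint = omega_motor / 44 = 6.7877 rad/s
v = omega_joint * r = 6.7877 * 3.0
= 20.3632 m/s


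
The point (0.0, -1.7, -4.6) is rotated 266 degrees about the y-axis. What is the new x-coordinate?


Rotation about y-axis: x' = x*cos(theta) + z*sin(theta)
= 0.0 * -0.0698 + -4.6 * -0.9976
= 4.5888


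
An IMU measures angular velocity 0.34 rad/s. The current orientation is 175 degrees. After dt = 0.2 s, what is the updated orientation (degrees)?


delta_theta = w * dt = 0.34 * 0.2 = 0.068 rad
= 3.8961 deg
theta_new = 175 + 3.8961 = 178.8961 deg


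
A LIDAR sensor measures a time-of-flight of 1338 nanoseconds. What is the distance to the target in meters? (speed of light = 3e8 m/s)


tof = 1338 ns = 1.338e-06 s
dist = c * tof / 2
= 3e8 * 1.338e-06 / 2
= 200.7 m


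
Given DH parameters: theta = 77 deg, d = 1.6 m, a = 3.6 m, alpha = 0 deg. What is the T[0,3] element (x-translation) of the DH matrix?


T[0,3] = a * cos(theta)
= 3.6 * cos(77 deg)
= 3.6 * 0.225
= 0.8098


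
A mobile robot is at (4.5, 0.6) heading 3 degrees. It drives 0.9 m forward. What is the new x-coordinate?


x_new = x0 + d*cos(theta)
= 4.5 + 0.9*cos(3)
= 4.5 + 0.8988
= 5.3988


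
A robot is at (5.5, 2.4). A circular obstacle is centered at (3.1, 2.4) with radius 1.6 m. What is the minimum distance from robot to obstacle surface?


center_dist = sqrt((5.5-3.1)^2 + (2.4-2.4)^2)
= sqrt(5.76 + 0.0)
= 2.4
min_dist = center_dist - radius = 2.4 - 1.6 = 0.8 m


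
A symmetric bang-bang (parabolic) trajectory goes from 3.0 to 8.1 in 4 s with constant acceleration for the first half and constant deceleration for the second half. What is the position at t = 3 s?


Symmetric rest-to-rest: each phase covers (pf-p0)/2 in time T/2. 0.5*a*(T/2)^2 = (pf-p0)/2 => a = 4*(pf-p0)/T^2
a = 4*(8.1-3.0)/4^2 = 1.275
t = 3 is in the deceleration phase (t > T/2).
p = pf - 0.5*a*(T-t)^2 = 8.1 - 0.5*1.275*1^2
= 7.4625


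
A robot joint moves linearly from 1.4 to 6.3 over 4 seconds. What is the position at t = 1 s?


s = t/T = 1/4 = 0.25
p(t) = p0 + (pf-p0)*s
= 1.4 + (6.3 - 1.4) * 0.25
= 2.625


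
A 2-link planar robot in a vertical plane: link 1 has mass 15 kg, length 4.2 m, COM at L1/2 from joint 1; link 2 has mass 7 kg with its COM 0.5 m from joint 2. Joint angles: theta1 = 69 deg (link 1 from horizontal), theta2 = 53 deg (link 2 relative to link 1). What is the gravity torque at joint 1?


Horizontal distance from joint 1 to link-1 COM:
  x_c1 = (L1/2)*cos(t1) = 2.1 * 0.3584 = 0.7526 m
Horizontal distance from joint 1 to link-2 COM:
  x_c2 = L1*cos(t1) + Lc2*cos(t1+t2)
       = 4.2*0.3584 + 0.5*-0.5299 = 1.2402 m
tau1 = m1*g*x_c1 + m2*g*x_c2
     = 15*9.81*0.7526 + 7*9.81*1.2402
     = 110.7411 + 85.1636
     = 195.9046 Nm


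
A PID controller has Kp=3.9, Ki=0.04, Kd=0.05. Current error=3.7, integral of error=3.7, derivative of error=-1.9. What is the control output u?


u = Kp*e + Ki*int(e) + Kd*de/dt
= 3.9*3.7 + 0.04*3.7 + 0.05*(-1.9)
= 14.43 + 0.148 + -0.095
= 14.483


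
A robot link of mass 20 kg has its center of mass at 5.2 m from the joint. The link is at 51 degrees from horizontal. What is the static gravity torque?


tau = m*g*L*cos(angle)
= 20 * 9.81 * 5.2 * cos(51 deg)
= 20 * 9.81 * 5.2 * 0.6293
= 642.0578 Nm


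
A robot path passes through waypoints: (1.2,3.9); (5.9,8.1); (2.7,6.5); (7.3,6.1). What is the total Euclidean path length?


Segment lengths:
  seg1 = sqrt((4.7)^2 + (4.2)^2) = 6.3032
  seg2 = sqrt((-3.2)^2 + (-1.6)^2) = 3.5777
  seg3 = sqrt((4.6)^2 + (-0.4)^2) = 4.6174
Total = 14.4982


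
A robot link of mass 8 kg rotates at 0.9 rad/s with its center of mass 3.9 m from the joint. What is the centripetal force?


F = m * omega^2 * r
= 8 * 0.9^2 * 3.9
= 8 * 0.81 * 3.9
= 25.272 N


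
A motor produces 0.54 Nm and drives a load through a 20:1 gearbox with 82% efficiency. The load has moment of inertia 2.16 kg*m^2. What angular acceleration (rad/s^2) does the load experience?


tau_out = tau_motor * N * eta
= 0.54 * 20 * 0.82 = 8.856 Nm
alpha = tau_out / I = 8.856 / 2.16
= 4.1 rad/s^2


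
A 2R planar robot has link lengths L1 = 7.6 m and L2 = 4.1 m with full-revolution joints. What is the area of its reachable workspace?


r_max = L1 + L2 = 11.7 m
r_min = |L1 - L2| = 3.5 m
Area = pi*(r_max^2 - r_min^2)
= pi*(136.89 - 12.25)
= pi * 124.64
= 391.5681 m^2


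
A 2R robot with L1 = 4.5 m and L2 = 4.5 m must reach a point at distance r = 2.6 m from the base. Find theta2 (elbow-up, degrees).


cos(theta2) = (r^2 - L1^2 - L2^2) / (2*L1*L2)
cos(theta2) = (6.76 - 20.25 - 20.25) / 40.5
cos(theta2) = -0.833086
theta2 = 146.4171 degrees


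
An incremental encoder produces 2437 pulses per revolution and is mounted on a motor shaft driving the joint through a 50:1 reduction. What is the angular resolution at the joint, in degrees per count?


counts per rev = 2437
effective counts at joint = 2437 * 50 = 121850
resolution = 360 / 121850
= 0.003 deg/count


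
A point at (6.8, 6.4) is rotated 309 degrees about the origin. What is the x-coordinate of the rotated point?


x' = x*cos(theta) - y*sin(theta)
cos(309 deg) = 0.6293, sin(309 deg) = -0.7771
x' = 6.8 * 0.6293 - 6.4 * -0.7771
= 4.2794 - -4.9737
= 9.2531


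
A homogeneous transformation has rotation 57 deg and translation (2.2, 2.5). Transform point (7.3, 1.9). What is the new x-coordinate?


x' = cos(theta)*px - sin(theta)*py + tx
= 0.5446*7.3 - 0.8387*1.9 + 2.2
= 4.5824


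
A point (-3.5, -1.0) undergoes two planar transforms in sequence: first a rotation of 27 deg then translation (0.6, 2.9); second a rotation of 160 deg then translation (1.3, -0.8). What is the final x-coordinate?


After transform 1:
x1 = cos(27)*-3.5 - sin(27)*-1.0 + 0.6 = -2.0645
y1 = sin(27)*-3.5 + cos(27)*-1.0 + 2.9 = 0.42
After transform 2:
x2 = cos(160)*-2.0645 - sin(160)*0.42 + 1.3
= 3.0964


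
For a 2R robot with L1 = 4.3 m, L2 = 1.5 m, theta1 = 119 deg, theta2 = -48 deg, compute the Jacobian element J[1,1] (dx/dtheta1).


J[1,1] = -L1*sin(t1) - L2*sin(t1+t2)
= -4.3*sin(119) - 1.5*sin(71)
= -5.1791


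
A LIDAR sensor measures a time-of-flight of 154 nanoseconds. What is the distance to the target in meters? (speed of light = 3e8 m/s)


tof = 154 ns = 1.54e-07 s
dist = c * tof / 2
= 3e8 * 1.54e-07 / 2
= 23.1 m


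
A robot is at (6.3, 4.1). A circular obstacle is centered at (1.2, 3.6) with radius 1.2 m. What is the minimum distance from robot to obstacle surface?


center_dist = sqrt((6.3-1.2)^2 + (4.1-3.6)^2)
= sqrt(26.01 + 0.25)
= 5.1245
min_dist = center_dist - radius = 5.1245 - 1.2 = 3.9245 m


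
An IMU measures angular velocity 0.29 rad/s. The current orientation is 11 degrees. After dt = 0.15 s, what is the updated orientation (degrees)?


delta_theta = w * dt = 0.29 * 0.15 = 0.0435 rad
= 2.4924 deg
theta_new = 11 + 2.4924 = 13.4924 deg


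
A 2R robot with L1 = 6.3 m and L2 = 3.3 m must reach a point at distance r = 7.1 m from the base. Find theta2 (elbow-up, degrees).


cos(theta2) = (r^2 - L1^2 - L2^2) / (2*L1*L2)
cos(theta2) = (50.41 - 39.69 - 10.89) / 41.58
cos(theta2) = -0.004089
theta2 = 90.2343 degrees


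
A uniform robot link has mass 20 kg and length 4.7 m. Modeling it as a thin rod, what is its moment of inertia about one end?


I = (1/3) * m * L^2
= (1/3) * 20 * 4.7^2
= 0.333333 * 20 * 22.09
= 147.2667 kg*m^2


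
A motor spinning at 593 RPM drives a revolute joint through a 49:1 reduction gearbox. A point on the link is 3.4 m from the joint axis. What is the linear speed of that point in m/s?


omega_motor = 593 * 2*pi/60 = 62.0988 rad/s
omega_joint = omega_motor / 49 = 1.2673 rad/s
v = omega_joint * r = 1.2673 * 3.4
= 4.3089 m/s


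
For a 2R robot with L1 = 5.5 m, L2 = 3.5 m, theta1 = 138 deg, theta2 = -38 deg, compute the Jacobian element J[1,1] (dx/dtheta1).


J[1,1] = -L1*sin(t1) - L2*sin(t1+t2)
= -5.5*sin(138) - 3.5*sin(100)
= -7.127


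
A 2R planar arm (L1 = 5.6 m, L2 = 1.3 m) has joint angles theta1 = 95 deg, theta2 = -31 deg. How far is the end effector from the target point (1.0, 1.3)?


End effector via forward kinematics:
x = L1*cos(t1) + L2*cos(t1+t2) = 0.0818
y = L1*sin(t1) + L2*sin(t1+t2) = 6.7471
Distance to target:
d = sqrt((1.0 - 0.0818)^2 + (1.3 - 6.7471)^2)
= sqrt(0.8431 + 29.6711)
= 5.524 m


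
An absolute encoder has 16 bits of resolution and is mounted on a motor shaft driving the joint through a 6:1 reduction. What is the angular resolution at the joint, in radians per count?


counts = 2^16 = 65536
effective counts at joint = 65536 * 6 = 393216
resolution = 2*pi / 393216
= 1.5979e-05 rad/count


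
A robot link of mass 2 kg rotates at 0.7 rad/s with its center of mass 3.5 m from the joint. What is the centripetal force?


F = m * omega^2 * r
= 2 * 0.7^2 * 3.5
= 2 * 0.49 * 3.5
= 3.43 N


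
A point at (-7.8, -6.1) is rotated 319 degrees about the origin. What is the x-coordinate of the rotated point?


x' = x*cos(theta) - y*sin(theta)
cos(319 deg) = 0.7547, sin(319 deg) = -0.6561
x' = -7.8 * 0.7547 - -6.1 * -0.6561
= -5.8867 - 4.002
= -9.8887


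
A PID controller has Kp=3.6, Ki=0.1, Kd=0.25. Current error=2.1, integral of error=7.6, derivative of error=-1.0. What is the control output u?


u = Kp*e + Ki*int(e) + Kd*de/dt
= 3.6*2.1 + 0.1*7.6 + 0.25*(-1.0)
= 7.56 + 0.76 + -0.25
= 8.07


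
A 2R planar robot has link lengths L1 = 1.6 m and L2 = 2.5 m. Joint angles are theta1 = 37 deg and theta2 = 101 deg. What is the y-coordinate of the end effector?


Convert angles to radians: theta1 = 0.6458, theta2 = 1.7628
y = L1*sin(theta1) + L2*sin(theta1+theta2)
y = 0.9629 + 1.6728
y = 2.6357


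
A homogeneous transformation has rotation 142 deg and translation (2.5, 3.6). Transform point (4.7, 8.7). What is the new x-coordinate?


x' = cos(theta)*px - sin(theta)*py + tx
= -0.788*4.7 - 0.6157*8.7 + 2.5
= -6.5599


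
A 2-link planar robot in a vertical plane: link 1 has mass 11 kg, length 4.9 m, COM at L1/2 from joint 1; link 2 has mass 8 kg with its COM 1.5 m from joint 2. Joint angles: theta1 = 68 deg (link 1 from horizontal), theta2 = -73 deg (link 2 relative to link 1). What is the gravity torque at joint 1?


Horizontal distance from joint 1 to link-1 COM:
  x_c1 = (L1/2)*cos(t1) = 2.45 * 0.3746 = 0.9178 m
Horizontal distance from joint 1 to link-2 COM:
  x_c2 = L1*cos(t1) + Lc2*cos(t1+t2)
       = 4.9*0.3746 + 1.5*0.9962 = 3.3299 m
tau1 = m1*g*x_c1 + m2*g*x_c2
     = 11*9.81*0.9178 + 8*9.81*3.3299
     = 99.0383 + 261.3278
     = 360.3661 Nm


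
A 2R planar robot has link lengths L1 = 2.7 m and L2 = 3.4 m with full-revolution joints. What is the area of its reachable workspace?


r_max = L1 + L2 = 6.1 m
r_min = |L1 - L2| = 0.7 m
Area = pi*(r_max^2 - r_min^2)
= pi*(37.21 - 0.49)
= pi * 36.72
= 115.3593 m^2


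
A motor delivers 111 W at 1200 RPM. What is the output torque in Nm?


omega = 1200 * 2*pi/60 = 125.6637 rad/s
tau = P / omega = 111 / 125.6637
= 0.8833 Nm


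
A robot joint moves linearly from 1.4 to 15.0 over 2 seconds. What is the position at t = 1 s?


s = t/T = 1/2 = 0.5
p(t) = p0 + (pf-p0)*s
= 1.4 + (15.0 - 1.4) * 0.5
= 8.2


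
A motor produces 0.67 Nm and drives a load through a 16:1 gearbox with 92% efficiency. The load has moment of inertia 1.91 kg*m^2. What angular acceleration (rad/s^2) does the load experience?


tau_out = tau_motor * N * eta
= 0.67 * 16 * 0.92 = 9.8624 Nm
alpha = tau_out / I = 9.8624 / 1.91
= 5.1636 rad/s^2


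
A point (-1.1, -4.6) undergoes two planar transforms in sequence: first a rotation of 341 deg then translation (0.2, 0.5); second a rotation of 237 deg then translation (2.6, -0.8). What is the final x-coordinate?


After transform 1:
x1 = cos(341)*-1.1 - sin(341)*-4.6 + 0.2 = -2.3377
y1 = sin(341)*-1.1 + cos(341)*-4.6 + 0.5 = -3.4913
After transform 2:
x2 = cos(237)*-2.3377 - sin(237)*-3.4913 + 2.6
= 0.9452


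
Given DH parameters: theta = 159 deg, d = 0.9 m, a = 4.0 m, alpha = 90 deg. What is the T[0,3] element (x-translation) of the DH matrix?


T[0,3] = a * cos(theta)
= 4.0 * cos(159 deg)
= 4.0 * -0.9336
= -3.7343


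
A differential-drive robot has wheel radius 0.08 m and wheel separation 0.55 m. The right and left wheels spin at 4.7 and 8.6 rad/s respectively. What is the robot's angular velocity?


vR = r*wR = 0.08*4.7 = 0.376 m/s
vL = r*wL = 0.08*8.6 = 0.688 m/s
v = (vR+vL)/2 = 0.532 m/s
omega = (vR-vL)/L = -0.5673 rad/s
angular velocity = -0.5673 rad/s


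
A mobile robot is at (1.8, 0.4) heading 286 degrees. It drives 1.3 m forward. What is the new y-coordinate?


y_new = y0 + d*sin(theta)
= 0.4 + 1.3*sin(286)
= 0.4 + -1.2496
= -0.8496


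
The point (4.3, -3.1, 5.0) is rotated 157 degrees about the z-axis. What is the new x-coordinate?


Rotation about z-axis: x' = x*cos(theta) - y*sin(theta)
= 4.3 * -0.9205 - -3.1 * 0.3907
= -2.7469


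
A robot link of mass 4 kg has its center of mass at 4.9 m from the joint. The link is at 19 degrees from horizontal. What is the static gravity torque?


tau = m*g*L*cos(angle)
= 4 * 9.81 * 4.9 * cos(19 deg)
= 4 * 9.81 * 4.9 * 0.9455
= 181.8005 Nm


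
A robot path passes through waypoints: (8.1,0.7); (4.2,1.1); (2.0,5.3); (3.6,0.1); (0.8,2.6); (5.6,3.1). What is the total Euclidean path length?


Segment lengths:
  seg1 = sqrt((-3.9)^2 + (0.4)^2) = 3.9205
  seg2 = sqrt((-2.2)^2 + (4.2)^2) = 4.7413
  seg3 = sqrt((1.6)^2 + (-5.2)^2) = 5.4406
  seg4 = sqrt((-2.8)^2 + (2.5)^2) = 3.7537
  seg5 = sqrt((4.8)^2 + (0.5)^2) = 4.826
Total = 22.682


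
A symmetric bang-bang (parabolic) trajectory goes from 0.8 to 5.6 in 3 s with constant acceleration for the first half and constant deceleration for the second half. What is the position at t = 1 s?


Symmetric rest-to-rest: each phase covers (pf-p0)/2 in time T/2. 0.5*a*(T/2)^2 = (pf-p0)/2 => a = 4*(pf-p0)/T^2
a = 4*(5.6-0.8)/3^2 = 2.1333
t = 1 is in the acceleration phase (t <= T/2).
p = p0 + 0.5*a*t^2 = 0.8 + 0.5*2.1333*1^2
= 1.8667


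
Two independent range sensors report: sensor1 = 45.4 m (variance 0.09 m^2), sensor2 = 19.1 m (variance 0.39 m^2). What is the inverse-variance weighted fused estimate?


w1 = (1/var1) / (1/var1 + 1/var2)
   = 11.1111 / (11.1111 + 2.5641) = 0.8125
w2 = 1 - w1 = 0.1875
fused = w1*s1 + w2*s2 = 36.8875 + 3.5813
= 40.4687 m


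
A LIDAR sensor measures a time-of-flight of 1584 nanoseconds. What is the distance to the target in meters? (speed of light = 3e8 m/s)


tof = 1584 ns = 1.584e-06 s
dist = c * tof / 2
= 3e8 * 1.584e-06 / 2
= 237.6 m


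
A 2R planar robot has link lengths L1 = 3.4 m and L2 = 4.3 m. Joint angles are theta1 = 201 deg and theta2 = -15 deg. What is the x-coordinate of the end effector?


Convert angles to radians: theta1 = 3.5081, theta2 = -0.2618
x = L1*cos(theta1) + L2*cos(theta1+theta2)
x = -3.1742 + -4.2764
x = -7.4506


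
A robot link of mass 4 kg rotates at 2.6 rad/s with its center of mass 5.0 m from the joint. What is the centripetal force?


F = m * omega^2 * r
= 4 * 2.6^2 * 5.0
= 4 * 6.76 * 5.0
= 135.2 N


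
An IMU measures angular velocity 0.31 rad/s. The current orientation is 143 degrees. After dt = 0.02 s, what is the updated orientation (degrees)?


delta_theta = w * dt = 0.31 * 0.02 = 0.0062 rad
= 0.3552 deg
theta_new = 143 + 0.3552 = 143.3552 deg


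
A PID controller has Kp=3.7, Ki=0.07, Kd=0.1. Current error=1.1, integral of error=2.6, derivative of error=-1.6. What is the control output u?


u = Kp*e + Ki*int(e) + Kd*de/dt
= 3.7*1.1 + 0.07*2.6 + 0.1*(-1.6)
= 4.07 + 0.182 + -0.16
= 4.092


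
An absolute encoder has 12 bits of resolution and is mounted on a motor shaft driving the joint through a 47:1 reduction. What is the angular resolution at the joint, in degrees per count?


counts = 2^12 = 4096
effective counts at joint = 4096 * 47 = 192512
resolution = 360 / 192512
= 0.0019 deg/count


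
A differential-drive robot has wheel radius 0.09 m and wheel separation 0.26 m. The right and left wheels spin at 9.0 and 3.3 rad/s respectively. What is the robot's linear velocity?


vR = r*wR = 0.09*9.0 = 0.81 m/s
vL = r*wL = 0.09*3.3 = 0.297 m/s
v = (vR+vL)/2 = 0.5535 m/s
omega = (vR-vL)/L = 1.9731 rad/s
linear velocity = 0.5535 m/s


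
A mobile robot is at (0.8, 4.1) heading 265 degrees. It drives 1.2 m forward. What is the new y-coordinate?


y_new = y0 + d*sin(theta)
= 4.1 + 1.2*sin(265)
= 4.1 + -1.1954
= 2.9046


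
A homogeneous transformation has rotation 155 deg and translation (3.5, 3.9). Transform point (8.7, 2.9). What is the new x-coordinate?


x' = cos(theta)*px - sin(theta)*py + tx
= -0.9063*8.7 - 0.4226*2.9 + 3.5
= -5.6105


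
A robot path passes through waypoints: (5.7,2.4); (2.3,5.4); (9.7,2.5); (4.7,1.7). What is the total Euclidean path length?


Segment lengths:
  seg1 = sqrt((-3.4)^2 + (3.0)^2) = 4.5343
  seg2 = sqrt((7.4)^2 + (-2.9)^2) = 7.948
  seg3 = sqrt((-5.0)^2 + (-0.8)^2) = 5.0636
Total = 17.5459


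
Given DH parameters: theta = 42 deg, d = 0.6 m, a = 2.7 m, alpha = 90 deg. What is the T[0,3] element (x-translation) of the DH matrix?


T[0,3] = a * cos(theta)
= 2.7 * cos(42 deg)
= 2.7 * 0.7431
= 2.0065


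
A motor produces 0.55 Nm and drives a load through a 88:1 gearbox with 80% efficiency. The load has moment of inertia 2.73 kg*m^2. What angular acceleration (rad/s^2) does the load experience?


tau_out = tau_motor * N * eta
= 0.55 * 88 * 0.8 = 38.72 Nm
alpha = tau_out / I = 38.72 / 2.73
= 14.1832 rad/s^2


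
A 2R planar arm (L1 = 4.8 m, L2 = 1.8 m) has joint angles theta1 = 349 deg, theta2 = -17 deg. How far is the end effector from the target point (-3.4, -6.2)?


End effector via forward kinematics:
x = L1*cos(t1) + L2*cos(t1+t2) = 6.3011
y = L1*sin(t1) + L2*sin(t1+t2) = -1.7609
Distance to target:
d = sqrt((-3.4 - 6.3011)^2 + (-6.2 - -1.7609)^2)
= sqrt(94.1117 + 19.7053)
= 10.6685 m


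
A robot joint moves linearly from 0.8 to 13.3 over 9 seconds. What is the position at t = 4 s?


s = t/T = 4/9 = 0.4444
p(t) = p0 + (pf-p0)*s
= 0.8 + (13.3 - 0.8) * 0.4444
= 6.3556


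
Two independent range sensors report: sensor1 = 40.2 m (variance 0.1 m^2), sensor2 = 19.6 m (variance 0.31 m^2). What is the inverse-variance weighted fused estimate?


w1 = (1/var1) / (1/var1 + 1/var2)
   = 10.0 / (10.0 + 3.2258) = 0.7561
w2 = 1 - w1 = 0.2439
fused = w1*s1 + w2*s2 = 30.3951 + 4.7805
= 35.1756 m


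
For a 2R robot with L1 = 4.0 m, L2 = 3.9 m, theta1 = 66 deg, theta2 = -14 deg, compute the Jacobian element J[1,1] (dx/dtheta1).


J[1,1] = -L1*sin(t1) - L2*sin(t1+t2)
= -4.0*sin(66) - 3.9*sin(52)
= -6.7274


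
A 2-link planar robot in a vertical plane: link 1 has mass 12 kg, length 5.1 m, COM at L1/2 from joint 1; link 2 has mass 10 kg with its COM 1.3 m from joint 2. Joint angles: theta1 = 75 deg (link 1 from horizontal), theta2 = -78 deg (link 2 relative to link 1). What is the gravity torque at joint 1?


Horizontal distance from joint 1 to link-1 COM:
  x_c1 = (L1/2)*cos(t1) = 2.55 * 0.2588 = 0.66 m
Horizontal distance from joint 1 to link-2 COM:
  x_c2 = L1*cos(t1) + Lc2*cos(t1+t2)
       = 5.1*0.2588 + 1.3*0.9986 = 2.6182 m
tau1 = m1*g*x_c1 + m2*g*x_c2
     = 12*9.81*0.66 + 10*9.81*2.6182
     = 77.6939 + 256.845
     = 334.5388 Nm


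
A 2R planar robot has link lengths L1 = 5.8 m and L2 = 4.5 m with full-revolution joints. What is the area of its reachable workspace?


r_max = L1 + L2 = 10.3 m
r_min = |L1 - L2| = 1.3 m
Area = pi*(r_max^2 - r_min^2)
= pi*(106.09 - 1.69)
= pi * 104.4
= 327.9823 m^2


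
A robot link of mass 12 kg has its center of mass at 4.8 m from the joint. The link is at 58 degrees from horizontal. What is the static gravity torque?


tau = m*g*L*cos(angle)
= 12 * 9.81 * 4.8 * cos(58 deg)
= 12 * 9.81 * 4.8 * 0.5299
= 299.4341 Nm


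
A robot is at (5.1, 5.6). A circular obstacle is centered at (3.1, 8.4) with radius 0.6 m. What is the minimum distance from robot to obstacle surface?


center_dist = sqrt((5.1-3.1)^2 + (5.6-8.4)^2)
= sqrt(4.0 + 7.84)
= 3.4409
min_dist = center_dist - radius = 3.4409 - 0.6 = 2.8409 m


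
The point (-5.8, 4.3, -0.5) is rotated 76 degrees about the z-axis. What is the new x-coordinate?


Rotation about z-axis: x' = x*cos(theta) - y*sin(theta)
= -5.8 * 0.2419 - 4.3 * 0.9703
= -5.5754


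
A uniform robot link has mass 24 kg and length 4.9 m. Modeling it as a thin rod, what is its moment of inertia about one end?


I = (1/3) * m * L^2
= (1/3) * 24 * 4.9^2
= 0.333333 * 24 * 24.01
= 192.08 kg*m^2


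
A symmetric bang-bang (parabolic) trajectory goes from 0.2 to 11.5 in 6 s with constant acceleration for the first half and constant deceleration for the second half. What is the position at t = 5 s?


Symmetric rest-to-rest: each phase covers (pf-p0)/2 in time T/2. 0.5*a*(T/2)^2 = (pf-p0)/2 => a = 4*(pf-p0)/T^2
a = 4*(11.5-0.2)/6^2 = 1.2556
t = 5 is in the deceleration phase (t > T/2).
p = pf - 0.5*a*(T-t)^2 = 11.5 - 0.5*1.2556*1^2
= 10.8722


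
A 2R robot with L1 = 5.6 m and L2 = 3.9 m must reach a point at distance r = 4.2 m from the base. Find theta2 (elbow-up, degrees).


cos(theta2) = (r^2 - L1^2 - L2^2) / (2*L1*L2)
cos(theta2) = (17.64 - 31.36 - 15.21) / 43.68
cos(theta2) = -0.662317
theta2 = 131.4768 degrees


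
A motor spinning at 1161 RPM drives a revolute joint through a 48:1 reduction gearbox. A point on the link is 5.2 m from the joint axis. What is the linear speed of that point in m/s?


omega_motor = 1161 * 2*pi/60 = 121.5796 rad/s
omega_joint = omega_motor / 48 = 2.5329 rad/s
v = omega_joint * r = 2.5329 * 5.2
= 13.1711 m/s


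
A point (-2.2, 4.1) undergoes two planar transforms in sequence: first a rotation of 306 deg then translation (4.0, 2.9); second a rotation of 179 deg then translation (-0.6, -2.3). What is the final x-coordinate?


After transform 1:
x1 = cos(306)*-2.2 - sin(306)*4.1 + 4.0 = 6.0238
y1 = sin(306)*-2.2 + cos(306)*4.1 + 2.9 = 7.0898
After transform 2:
x2 = cos(179)*6.0238 - sin(179)*7.0898 + -0.6
= -6.7467


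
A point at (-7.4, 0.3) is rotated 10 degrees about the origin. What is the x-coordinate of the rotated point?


x' = x*cos(theta) - y*sin(theta)
cos(10 deg) = 0.9848, sin(10 deg) = 0.1736
x' = -7.4 * 0.9848 - 0.3 * 0.1736
= -7.2876 - 0.0521
= -7.3397


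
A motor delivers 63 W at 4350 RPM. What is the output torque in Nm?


omega = 4350 * 2*pi/60 = 455.5309 rad/s
tau = P / omega = 63 / 455.5309
= 0.1383 Nm


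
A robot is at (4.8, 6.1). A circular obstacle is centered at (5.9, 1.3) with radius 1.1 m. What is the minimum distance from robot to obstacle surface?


center_dist = sqrt((4.8-5.9)^2 + (6.1-1.3)^2)
= sqrt(1.21 + 23.04)
= 4.9244
min_dist = center_dist - radius = 4.9244 - 1.1 = 3.8244 m


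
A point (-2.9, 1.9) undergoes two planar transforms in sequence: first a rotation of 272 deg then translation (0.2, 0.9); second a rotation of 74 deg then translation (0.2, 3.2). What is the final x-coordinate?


After transform 1:
x1 = cos(272)*-2.9 - sin(272)*1.9 + 0.2 = 1.9976
y1 = sin(272)*-2.9 + cos(272)*1.9 + 0.9 = 3.8645
After transform 2:
x2 = cos(74)*1.9976 - sin(74)*3.8645 + 0.2
= -2.9642


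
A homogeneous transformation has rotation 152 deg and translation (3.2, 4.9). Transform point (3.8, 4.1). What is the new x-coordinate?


x' = cos(theta)*px - sin(theta)*py + tx
= -0.8829*3.8 - 0.4695*4.1 + 3.2
= -2.08


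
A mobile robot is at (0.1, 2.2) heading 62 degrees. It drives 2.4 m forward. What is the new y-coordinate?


y_new = y0 + d*sin(theta)
= 2.2 + 2.4*sin(62)
= 2.2 + 2.1191
= 4.3191


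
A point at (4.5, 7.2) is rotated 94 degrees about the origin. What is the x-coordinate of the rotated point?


x' = x*cos(theta) - y*sin(theta)
cos(94 deg) = -0.0698, sin(94 deg) = 0.9976
x' = 4.5 * -0.0698 - 7.2 * 0.9976
= -0.3139 - 7.1825
= -7.4964


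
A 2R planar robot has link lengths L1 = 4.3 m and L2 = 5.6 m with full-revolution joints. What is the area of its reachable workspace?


r_max = L1 + L2 = 9.9 m
r_min = |L1 - L2| = 1.3 m
Area = pi*(r_max^2 - r_min^2)
= pi*(98.01 - 1.69)
= pi * 96.32
= 302.5982 m^2


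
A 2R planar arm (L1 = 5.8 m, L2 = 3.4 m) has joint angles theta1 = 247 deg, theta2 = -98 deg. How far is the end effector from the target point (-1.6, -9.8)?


End effector via forward kinematics:
x = L1*cos(t1) + L2*cos(t1+t2) = -5.1806
y = L1*sin(t1) + L2*sin(t1+t2) = -3.5878
Distance to target:
d = sqrt((-1.6 - -5.1806)^2 + (-9.8 - -3.5878)^2)
= sqrt(12.8208 + 38.5914)
= 7.1702 m


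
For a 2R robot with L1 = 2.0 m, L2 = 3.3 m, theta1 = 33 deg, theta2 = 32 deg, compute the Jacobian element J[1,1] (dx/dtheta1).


J[1,1] = -L1*sin(t1) - L2*sin(t1+t2)
= -2.0*sin(33) - 3.3*sin(65)
= -4.0801


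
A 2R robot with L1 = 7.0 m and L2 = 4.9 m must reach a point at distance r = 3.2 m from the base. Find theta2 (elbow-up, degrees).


cos(theta2) = (r^2 - L1^2 - L2^2) / (2*L1*L2)
cos(theta2) = (10.24 - 49.0 - 24.01) / 68.6
cos(theta2) = -0.915015
theta2 = 156.2078 degrees


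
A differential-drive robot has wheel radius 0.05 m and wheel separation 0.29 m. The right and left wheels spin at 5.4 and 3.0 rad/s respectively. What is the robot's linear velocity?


vR = r*wR = 0.05*5.4 = 0.27 m/s
vL = r*wL = 0.05*3.0 = 0.15 m/s
v = (vR+vL)/2 = 0.21 m/s
omega = (vR-vL)/L = 0.4138 rad/s
linear velocity = 0.21 m/s


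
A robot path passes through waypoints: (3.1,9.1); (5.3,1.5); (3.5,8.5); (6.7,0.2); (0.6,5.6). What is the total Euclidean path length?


Segment lengths:
  seg1 = sqrt((2.2)^2 + (-7.6)^2) = 7.912
  seg2 = sqrt((-1.8)^2 + (7.0)^2) = 7.2277
  seg3 = sqrt((3.2)^2 + (-8.3)^2) = 8.8955
  seg4 = sqrt((-6.1)^2 + (5.4)^2) = 8.1468
Total = 32.182


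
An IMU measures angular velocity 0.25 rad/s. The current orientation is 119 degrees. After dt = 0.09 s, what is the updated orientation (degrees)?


delta_theta = w * dt = 0.25 * 0.09 = 0.0225 rad
= 1.2892 deg
theta_new = 119 + 1.2892 = 120.2892 deg


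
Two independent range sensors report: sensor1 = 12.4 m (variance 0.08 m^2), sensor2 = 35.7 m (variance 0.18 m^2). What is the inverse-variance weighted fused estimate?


w1 = (1/var1) / (1/var1 + 1/var2)
   = 12.5 / (12.5 + 5.5556) = 0.6923
w2 = 1 - w1 = 0.3077
fused = w1*s1 + w2*s2 = 8.5846 + 10.9846
= 19.5692 m


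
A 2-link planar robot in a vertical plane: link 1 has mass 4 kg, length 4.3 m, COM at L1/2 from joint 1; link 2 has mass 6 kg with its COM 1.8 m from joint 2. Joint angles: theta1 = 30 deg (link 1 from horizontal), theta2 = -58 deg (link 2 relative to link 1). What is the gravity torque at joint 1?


Horizontal distance from joint 1 to link-1 COM:
  x_c1 = (L1/2)*cos(t1) = 2.15 * 0.866 = 1.862 m
Horizontal distance from joint 1 to link-2 COM:
  x_c2 = L1*cos(t1) + Lc2*cos(t1+t2)
       = 4.3*0.866 + 1.8*0.8829 = 5.3132 m
tau1 = m1*g*x_c1 + m2*g*x_c2
     = 4*9.81*1.862 + 6*9.81*5.3132
     = 73.0631 + 312.7358
     = 385.7989 Nm


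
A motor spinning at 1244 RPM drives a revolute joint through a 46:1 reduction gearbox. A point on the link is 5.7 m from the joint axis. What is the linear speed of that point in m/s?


omega_motor = 1244 * 2*pi/60 = 130.2714 rad/s
omega_joint = omega_motor / 46 = 2.832 rad/s
v = omega_joint * r = 2.832 * 5.7
= 16.1423 m/s


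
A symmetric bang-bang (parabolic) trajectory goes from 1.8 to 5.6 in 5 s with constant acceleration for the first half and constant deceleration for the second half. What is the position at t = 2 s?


Symmetric rest-to-rest: each phase covers (pf-p0)/2 in time T/2. 0.5*a*(T/2)^2 = (pf-p0)/2 => a = 4*(pf-p0)/T^2
a = 4*(5.6-1.8)/5^2 = 0.608
t = 2 is in the acceleration phase (t <= T/2).
p = p0 + 0.5*a*t^2 = 1.8 + 0.5*0.608*2^2
= 3.016


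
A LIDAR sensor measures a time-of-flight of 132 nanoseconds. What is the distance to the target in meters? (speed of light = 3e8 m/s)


tof = 132 ns = 1.32e-07 s
dist = c * tof / 2
= 3e8 * 1.32e-07 / 2
= 19.8 m


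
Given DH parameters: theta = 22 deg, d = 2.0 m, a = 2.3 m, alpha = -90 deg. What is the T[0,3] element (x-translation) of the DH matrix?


T[0,3] = a * cos(theta)
= 2.3 * cos(22 deg)
= 2.3 * 0.9272
= 2.1325


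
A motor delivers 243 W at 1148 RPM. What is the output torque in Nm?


omega = 1148 * 2*pi/60 = 120.2183 rad/s
tau = P / omega = 243 / 120.2183
= 2.0213 Nm


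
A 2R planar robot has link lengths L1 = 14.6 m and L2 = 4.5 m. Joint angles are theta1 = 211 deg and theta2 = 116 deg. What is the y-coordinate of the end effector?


Convert angles to radians: theta1 = 3.6826, theta2 = 2.0246
y = L1*sin(theta1) + L2*sin(theta1+theta2)
y = -7.5196 + -2.4509
y = -9.9704


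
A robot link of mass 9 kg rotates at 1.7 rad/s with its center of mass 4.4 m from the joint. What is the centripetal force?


F = m * omega^2 * r
= 9 * 1.7^2 * 4.4
= 9 * 2.89 * 4.4
= 114.444 N


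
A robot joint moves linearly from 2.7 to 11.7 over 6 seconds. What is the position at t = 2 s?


s = t/T = 2/6 = 0.3333
p(t) = p0 + (pf-p0)*s
= 2.7 + (11.7 - 2.7) * 0.3333
= 5.7


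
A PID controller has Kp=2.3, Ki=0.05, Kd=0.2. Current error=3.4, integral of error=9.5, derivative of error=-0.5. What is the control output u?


u = Kp*e + Ki*int(e) + Kd*de/dt
= 2.3*3.4 + 0.05*9.5 + 0.2*(-0.5)
= 7.82 + 0.475 + -0.1
= 8.195


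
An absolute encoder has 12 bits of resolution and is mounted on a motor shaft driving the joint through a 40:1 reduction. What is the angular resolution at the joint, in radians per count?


counts = 2^12 = 4096
effective counts at joint = 4096 * 40 = 163840
resolution = 2*pi / 163840
= 3.8350e-05 rad/count


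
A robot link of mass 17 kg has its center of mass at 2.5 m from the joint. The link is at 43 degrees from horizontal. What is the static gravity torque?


tau = m*g*L*cos(angle)
= 17 * 9.81 * 2.5 * cos(43 deg)
= 17 * 9.81 * 2.5 * 0.7314
= 304.9196 Nm


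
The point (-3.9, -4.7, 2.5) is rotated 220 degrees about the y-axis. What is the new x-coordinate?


Rotation about y-axis: x' = x*cos(theta) + z*sin(theta)
= -3.9 * -0.766 + 2.5 * -0.6428
= 1.3806


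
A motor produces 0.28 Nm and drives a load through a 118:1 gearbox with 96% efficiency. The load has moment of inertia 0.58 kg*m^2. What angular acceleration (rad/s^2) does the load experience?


tau_out = tau_motor * N * eta
= 0.28 * 118 * 0.96 = 31.7184 Nm
alpha = tau_out / I = 31.7184 / 0.58
= 54.6869 rad/s^2


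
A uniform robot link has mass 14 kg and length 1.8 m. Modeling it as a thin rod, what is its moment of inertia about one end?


I = (1/3) * m * L^2
= (1/3) * 14 * 1.8^2
= 0.333333 * 14 * 3.24
= 15.12 kg*m^2


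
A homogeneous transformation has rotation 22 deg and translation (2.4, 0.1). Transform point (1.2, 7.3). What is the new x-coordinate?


x' = cos(theta)*px - sin(theta)*py + tx
= 0.9272*1.2 - 0.3746*7.3 + 2.4
= 0.778


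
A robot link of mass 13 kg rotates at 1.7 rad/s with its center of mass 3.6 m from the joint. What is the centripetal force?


F = m * omega^2 * r
= 13 * 1.7^2 * 3.6
= 13 * 2.89 * 3.6
= 135.252 N


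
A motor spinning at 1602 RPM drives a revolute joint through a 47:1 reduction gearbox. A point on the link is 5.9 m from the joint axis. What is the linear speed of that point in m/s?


omega_motor = 1602 * 2*pi/60 = 167.761 rad/s
omega_joint = omega_motor / 47 = 3.5694 rad/s
v = omega_joint * r = 3.5694 * 5.9
= 21.0594 m/s


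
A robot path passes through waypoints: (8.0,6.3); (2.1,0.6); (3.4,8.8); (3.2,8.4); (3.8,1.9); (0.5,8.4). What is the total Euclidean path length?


Segment lengths:
  seg1 = sqrt((-5.9)^2 + (-5.7)^2) = 8.2037
  seg2 = sqrt((1.3)^2 + (8.2)^2) = 8.3024
  seg3 = sqrt((-0.2)^2 + (-0.4)^2) = 0.4472
  seg4 = sqrt((0.6)^2 + (-6.5)^2) = 6.5276
  seg5 = sqrt((-3.3)^2 + (6.5)^2) = 7.2897
Total = 30.7706


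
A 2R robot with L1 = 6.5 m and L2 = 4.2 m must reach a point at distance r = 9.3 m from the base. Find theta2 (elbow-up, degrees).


cos(theta2) = (r^2 - L1^2 - L2^2) / (2*L1*L2)
cos(theta2) = (86.49 - 42.25 - 17.64) / 54.6
cos(theta2) = 0.487179
theta2 = 60.8446 degrees


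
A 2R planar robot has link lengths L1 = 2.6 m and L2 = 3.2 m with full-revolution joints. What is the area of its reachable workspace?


r_max = L1 + L2 = 5.8 m
r_min = |L1 - L2| = 0.6 m
Area = pi*(r_max^2 - r_min^2)
= pi*(33.64 - 0.36)
= pi * 33.28
= 104.5522 m^2


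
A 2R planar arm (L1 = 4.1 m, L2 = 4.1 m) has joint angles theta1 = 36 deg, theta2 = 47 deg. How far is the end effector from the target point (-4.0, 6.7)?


End effector via forward kinematics:
x = L1*cos(t1) + L2*cos(t1+t2) = 3.8166
y = L1*sin(t1) + L2*sin(t1+t2) = 6.4794
Distance to target:
d = sqrt((-4.0 - 3.8166)^2 + (6.7 - 6.4794)^2)
= sqrt(61.0998 + 0.0487)
= 7.8197 m


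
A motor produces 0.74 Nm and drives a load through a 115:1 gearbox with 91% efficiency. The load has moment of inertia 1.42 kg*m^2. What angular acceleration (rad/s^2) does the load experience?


tau_out = tau_motor * N * eta
= 0.74 * 115 * 0.91 = 77.441 Nm
alpha = tau_out / I = 77.441 / 1.42
= 54.5359 rad/s^2


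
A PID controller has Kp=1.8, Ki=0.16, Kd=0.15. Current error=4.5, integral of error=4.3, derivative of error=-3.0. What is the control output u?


u = Kp*e + Ki*int(e) + Kd*de/dt
= 1.8*4.5 + 0.16*4.3 + 0.15*(-3.0)
= 8.1 + 0.688 + -0.45
= 8.338


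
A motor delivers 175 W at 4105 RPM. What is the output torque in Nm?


omega = 4105 * 2*pi/60 = 429.8746 rad/s
tau = P / omega = 175 / 429.8746
= 0.4071 Nm


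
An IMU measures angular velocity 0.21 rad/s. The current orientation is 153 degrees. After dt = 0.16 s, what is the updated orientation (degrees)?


delta_theta = w * dt = 0.21 * 0.16 = 0.0336 rad
= 1.9251 deg
theta_new = 153 + 1.9251 = 154.9251 deg


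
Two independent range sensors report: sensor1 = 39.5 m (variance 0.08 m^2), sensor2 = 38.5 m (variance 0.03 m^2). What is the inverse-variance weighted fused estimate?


w1 = (1/var1) / (1/var1 + 1/var2)
   = 12.5 / (12.5 + 33.3333) = 0.2727
w2 = 1 - w1 = 0.7273
fused = w1*s1 + w2*s2 = 10.7727 + 28.0
= 38.7727 m


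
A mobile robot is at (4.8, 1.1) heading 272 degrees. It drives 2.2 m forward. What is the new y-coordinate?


y_new = y0 + d*sin(theta)
= 1.1 + 2.2*sin(272)
= 1.1 + -2.1987
= -1.0987


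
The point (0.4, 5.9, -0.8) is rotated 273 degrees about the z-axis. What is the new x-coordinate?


Rotation about z-axis: x' = x*cos(theta) - y*sin(theta)
= 0.4 * 0.0523 - 5.9 * -0.9986
= 5.9128


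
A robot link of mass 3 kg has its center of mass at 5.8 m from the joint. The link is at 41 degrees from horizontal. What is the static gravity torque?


tau = m*g*L*cos(angle)
= 3 * 9.81 * 5.8 * cos(41 deg)
= 3 * 9.81 * 5.8 * 0.7547
= 128.8244 Nm


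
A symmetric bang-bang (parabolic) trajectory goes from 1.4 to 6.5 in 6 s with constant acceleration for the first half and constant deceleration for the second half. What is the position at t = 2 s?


Symmetric rest-to-rest: each phase covers (pf-p0)/2 in time T/2. 0.5*a*(T/2)^2 = (pf-p0)/2 => a = 4*(pf-p0)/T^2
a = 4*(6.5-1.4)/6^2 = 0.5667
t = 2 is in the acceleration phase (t <= T/2).
p = p0 + 0.5*a*t^2 = 1.4 + 0.5*0.5667*2^2
= 2.5333


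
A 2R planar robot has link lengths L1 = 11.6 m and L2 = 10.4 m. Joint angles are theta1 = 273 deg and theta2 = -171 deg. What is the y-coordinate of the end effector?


Convert angles to radians: theta1 = 4.7647, theta2 = -2.9845
y = L1*sin(theta1) + L2*sin(theta1+theta2)
y = -11.5841 + 10.1727
y = -1.4114


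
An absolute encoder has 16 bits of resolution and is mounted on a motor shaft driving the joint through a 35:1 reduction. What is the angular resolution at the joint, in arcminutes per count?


counts = 2^16 = 65536
effective counts at joint = 65536 * 35 = 2293760
resolution = 360*60 / 2293760
= 0.0094 arcmin/count


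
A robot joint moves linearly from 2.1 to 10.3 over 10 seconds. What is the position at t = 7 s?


s = t/T = 7/10 = 0.7
p(t) = p0 + (pf-p0)*s
= 2.1 + (10.3 - 2.1) * 0.7
= 7.84


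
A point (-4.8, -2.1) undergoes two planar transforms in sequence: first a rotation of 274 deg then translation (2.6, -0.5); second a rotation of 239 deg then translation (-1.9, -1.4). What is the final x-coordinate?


After transform 1:
x1 = cos(274)*-4.8 - sin(274)*-2.1 + 2.6 = 0.1703
y1 = sin(274)*-4.8 + cos(274)*-2.1 + -0.5 = 4.1418
After transform 2:
x2 = cos(239)*0.1703 - sin(239)*4.1418 + -1.9
= 1.5625


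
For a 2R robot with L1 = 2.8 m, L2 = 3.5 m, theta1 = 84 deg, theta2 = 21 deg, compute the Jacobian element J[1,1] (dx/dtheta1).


J[1,1] = -L1*sin(t1) - L2*sin(t1+t2)
= -2.8*sin(84) - 3.5*sin(105)
= -6.1654


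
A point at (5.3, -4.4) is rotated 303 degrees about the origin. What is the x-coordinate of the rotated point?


x' = x*cos(theta) - y*sin(theta)
cos(303 deg) = 0.5446, sin(303 deg) = -0.8387
x' = 5.3 * 0.5446 - -4.4 * -0.8387
= 2.8866 - 3.6902
= -0.8036
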